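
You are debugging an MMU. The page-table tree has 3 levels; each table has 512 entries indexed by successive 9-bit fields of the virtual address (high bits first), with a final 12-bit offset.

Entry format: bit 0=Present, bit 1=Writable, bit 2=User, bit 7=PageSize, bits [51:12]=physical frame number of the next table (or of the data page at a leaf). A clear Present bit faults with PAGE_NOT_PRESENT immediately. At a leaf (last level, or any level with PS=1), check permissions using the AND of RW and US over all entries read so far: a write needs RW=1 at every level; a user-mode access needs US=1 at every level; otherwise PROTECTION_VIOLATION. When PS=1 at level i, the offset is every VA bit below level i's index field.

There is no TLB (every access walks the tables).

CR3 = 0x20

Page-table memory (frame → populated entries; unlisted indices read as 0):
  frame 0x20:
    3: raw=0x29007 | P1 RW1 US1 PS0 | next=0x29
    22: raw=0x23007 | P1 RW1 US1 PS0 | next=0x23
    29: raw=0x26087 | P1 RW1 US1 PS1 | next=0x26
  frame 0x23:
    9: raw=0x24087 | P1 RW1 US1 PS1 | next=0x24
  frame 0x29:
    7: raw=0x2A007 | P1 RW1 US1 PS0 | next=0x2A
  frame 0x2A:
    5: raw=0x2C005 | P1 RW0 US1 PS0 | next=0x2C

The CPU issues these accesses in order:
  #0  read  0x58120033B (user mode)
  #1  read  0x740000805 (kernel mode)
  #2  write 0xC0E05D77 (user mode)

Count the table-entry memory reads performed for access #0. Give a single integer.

Trace:
#0 VA=0x58120033B (r,user):
  [0] read 0x20 idx=22: raw=0x23007 flags P=1 W=1 U=1 S=0
  [1] read 0x23 idx=9: raw=0x24087 flags P=1 W=1 U=1 S=1
  ⇒ phys 0x2433B (huge @L1)  [2 reads]
#1 VA=0x740000805 (r,kernel):
  [0] read 0x20 idx=29: raw=0x26087 flags P=1 W=1 U=1 S=1
  ⇒ phys 0x26805 (huge @L0)  [1 reads]
#2 VA=0xC0E05D77 (w,user):
  [0] read 0x20 idx=3: raw=0x29007 flags P=1 W=1 U=1 S=0
  [1] read 0x29 idx=7: raw=0x2A007 flags P=1 W=1 U=1 S=0
  [2] read 0x2A idx=5: raw=0x2C005 flags P=1 W=0 U=1 S=0
  → PROTECTION_VIOLATION  (3 entries read)

Entries read for #0: 2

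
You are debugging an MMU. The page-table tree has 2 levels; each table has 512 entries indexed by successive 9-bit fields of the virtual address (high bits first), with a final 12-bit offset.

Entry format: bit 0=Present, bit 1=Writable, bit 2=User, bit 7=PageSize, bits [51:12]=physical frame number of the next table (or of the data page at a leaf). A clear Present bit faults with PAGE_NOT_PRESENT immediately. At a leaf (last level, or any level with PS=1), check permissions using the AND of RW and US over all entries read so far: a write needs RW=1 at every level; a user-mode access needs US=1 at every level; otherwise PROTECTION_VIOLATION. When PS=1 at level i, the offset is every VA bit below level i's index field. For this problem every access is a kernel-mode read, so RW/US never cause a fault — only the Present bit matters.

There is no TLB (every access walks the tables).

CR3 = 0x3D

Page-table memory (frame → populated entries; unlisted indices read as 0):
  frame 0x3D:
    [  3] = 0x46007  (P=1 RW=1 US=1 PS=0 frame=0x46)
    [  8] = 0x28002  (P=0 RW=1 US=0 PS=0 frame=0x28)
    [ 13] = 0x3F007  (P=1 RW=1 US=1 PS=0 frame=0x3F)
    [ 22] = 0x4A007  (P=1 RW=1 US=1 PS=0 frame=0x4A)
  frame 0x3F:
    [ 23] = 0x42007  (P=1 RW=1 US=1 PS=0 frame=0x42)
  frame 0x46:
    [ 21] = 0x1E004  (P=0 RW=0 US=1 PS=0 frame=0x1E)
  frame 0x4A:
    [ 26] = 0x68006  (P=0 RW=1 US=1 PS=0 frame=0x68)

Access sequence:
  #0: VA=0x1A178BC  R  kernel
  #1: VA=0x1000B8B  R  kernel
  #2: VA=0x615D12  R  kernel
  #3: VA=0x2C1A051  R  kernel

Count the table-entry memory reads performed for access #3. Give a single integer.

Trace:
#0 VA=0x1A178BC (r,kernel):
  [0] read 0x3D idx=13: raw=0x3F007 flags P=1 W=1 U=1 S=0
  [1] read 0x3F idx=23: raw=0x42007 flags P=1 W=1 U=1 S=0
  ⇒ phys 0x428BC  [2 reads]
#1 VA=0x1000B8B (r,kernel):
  [0] read 0x3D idx=8: raw=0x28002 flags P=0 W=1 U=0 S=0
  ✗ PAGE_NOT_PRESENT  [1 reads]
#2 VA=0x615D12 (r,kernel):
  [0] read 0x3D idx=3: raw=0x46007 flags P=1 W=1 U=1 S=0
  [1] read 0x46 idx=21: raw=0x1E004 flags P=0 W=0 U=1 S=0
  ✗ PAGE_NOT_PRESENT  [2 reads]
#3 VA=0x2C1A051 (r,kernel):
  [0] read 0x3D idx=22: raw=0x4A007 flags P=1 W=1 U=1 S=0
  [1] read 0x4A idx=26: raw=0x68006 flags P=0 W=1 U=1 S=0
  ✗ PAGE_NOT_PRESENT  [2 reads]

Entries read for #3: 2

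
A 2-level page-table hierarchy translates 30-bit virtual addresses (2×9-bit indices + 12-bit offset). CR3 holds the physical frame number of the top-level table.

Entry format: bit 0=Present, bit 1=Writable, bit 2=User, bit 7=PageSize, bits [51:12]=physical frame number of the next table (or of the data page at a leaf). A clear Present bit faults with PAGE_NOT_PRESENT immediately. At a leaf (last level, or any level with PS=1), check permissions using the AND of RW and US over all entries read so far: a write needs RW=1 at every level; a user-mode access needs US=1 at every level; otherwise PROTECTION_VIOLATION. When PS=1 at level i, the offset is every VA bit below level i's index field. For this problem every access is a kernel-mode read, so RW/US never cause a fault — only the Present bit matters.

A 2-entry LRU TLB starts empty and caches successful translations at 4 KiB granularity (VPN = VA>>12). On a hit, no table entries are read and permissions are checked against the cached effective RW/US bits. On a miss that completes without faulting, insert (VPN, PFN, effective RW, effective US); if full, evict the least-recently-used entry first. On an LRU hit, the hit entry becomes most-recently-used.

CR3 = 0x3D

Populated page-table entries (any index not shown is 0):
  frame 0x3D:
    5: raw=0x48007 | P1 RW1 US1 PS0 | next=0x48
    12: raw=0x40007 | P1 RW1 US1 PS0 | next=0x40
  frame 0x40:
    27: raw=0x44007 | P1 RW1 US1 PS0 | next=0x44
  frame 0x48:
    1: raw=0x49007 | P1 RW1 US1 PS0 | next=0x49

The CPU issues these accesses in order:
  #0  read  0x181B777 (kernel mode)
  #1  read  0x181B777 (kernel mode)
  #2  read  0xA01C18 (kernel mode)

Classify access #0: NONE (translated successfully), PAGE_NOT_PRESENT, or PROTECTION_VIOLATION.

Trace:
#0 VA=0x181B777 (r,kernel):
  L0 @0x3D[12] → 0x40007  P=1,RW=1,US=1,PS=0
  L1 @0x40[27] → 0x44007  P=1,RW=1,US=1,PS=0
  ⇒ phys 0x44777  [2 reads]
#1 VA=0x181B777 (r,kernel):
  TLB hit vpn=0x181B → PA=0x44777
#2 VA=0xA01C18 (r,kernel):
  L0 @0x3D[5] → 0x48007  P=1,RW=1,US=1,PS=0
  L1 @0x48[1] → 0x49007  P=1,RW=1,US=1,PS=0
  ⇒ phys 0x49C18  [2 reads]

Access #0 fault: NONE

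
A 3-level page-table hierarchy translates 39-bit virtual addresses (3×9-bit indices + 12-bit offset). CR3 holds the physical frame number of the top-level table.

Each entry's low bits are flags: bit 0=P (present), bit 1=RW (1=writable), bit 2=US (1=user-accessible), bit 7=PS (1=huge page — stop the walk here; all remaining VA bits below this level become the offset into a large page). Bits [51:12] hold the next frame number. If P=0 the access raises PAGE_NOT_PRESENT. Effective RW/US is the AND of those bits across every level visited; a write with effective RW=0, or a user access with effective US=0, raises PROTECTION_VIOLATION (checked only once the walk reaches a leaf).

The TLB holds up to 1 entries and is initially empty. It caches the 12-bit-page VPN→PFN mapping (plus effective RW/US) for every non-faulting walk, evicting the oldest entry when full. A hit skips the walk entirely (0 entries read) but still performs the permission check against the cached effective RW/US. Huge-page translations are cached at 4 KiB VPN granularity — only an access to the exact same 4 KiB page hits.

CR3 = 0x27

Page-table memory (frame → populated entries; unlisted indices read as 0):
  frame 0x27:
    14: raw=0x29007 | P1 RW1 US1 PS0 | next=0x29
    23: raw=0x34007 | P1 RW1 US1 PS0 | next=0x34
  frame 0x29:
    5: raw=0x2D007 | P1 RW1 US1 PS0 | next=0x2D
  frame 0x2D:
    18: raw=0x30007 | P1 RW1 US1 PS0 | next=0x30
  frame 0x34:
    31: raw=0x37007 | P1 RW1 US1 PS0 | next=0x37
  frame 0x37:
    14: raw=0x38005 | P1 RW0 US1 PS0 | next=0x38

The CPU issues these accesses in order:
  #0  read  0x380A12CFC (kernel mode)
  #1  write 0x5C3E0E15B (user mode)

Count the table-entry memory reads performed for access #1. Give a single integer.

Walk each access:
#0 VA=0x380A12CFC (r,kernel):
  [0] read 0x27 idx=14: raw=0x29007 flags P=1 W=1 U=1 S=0
  [1] read 0x29 idx=5: raw=0x2D007 flags P=1 W=1 U=1 S=0
  [2] read 0x2D idx=18: raw=0x30007 flags P=1 W=1 U=1 S=0
  ✓ 0x30CFC  — 3 lookups
#1 VA=0x5C3E0E15B (w,user):
  [0] read 0x27 idx=23: raw=0x34007 flags P=1 W=1 U=1 S=0
  [1] read 0x34 idx=31: raw=0x37007 flags P=1 W=1 U=1 S=0
  [2] read 0x37 idx=14: raw=0x38005 flags P=1 W=0 U=1 S=0
  ✗ PROTECTION_VIOLATION  [3 reads]

Entries read for #1: 3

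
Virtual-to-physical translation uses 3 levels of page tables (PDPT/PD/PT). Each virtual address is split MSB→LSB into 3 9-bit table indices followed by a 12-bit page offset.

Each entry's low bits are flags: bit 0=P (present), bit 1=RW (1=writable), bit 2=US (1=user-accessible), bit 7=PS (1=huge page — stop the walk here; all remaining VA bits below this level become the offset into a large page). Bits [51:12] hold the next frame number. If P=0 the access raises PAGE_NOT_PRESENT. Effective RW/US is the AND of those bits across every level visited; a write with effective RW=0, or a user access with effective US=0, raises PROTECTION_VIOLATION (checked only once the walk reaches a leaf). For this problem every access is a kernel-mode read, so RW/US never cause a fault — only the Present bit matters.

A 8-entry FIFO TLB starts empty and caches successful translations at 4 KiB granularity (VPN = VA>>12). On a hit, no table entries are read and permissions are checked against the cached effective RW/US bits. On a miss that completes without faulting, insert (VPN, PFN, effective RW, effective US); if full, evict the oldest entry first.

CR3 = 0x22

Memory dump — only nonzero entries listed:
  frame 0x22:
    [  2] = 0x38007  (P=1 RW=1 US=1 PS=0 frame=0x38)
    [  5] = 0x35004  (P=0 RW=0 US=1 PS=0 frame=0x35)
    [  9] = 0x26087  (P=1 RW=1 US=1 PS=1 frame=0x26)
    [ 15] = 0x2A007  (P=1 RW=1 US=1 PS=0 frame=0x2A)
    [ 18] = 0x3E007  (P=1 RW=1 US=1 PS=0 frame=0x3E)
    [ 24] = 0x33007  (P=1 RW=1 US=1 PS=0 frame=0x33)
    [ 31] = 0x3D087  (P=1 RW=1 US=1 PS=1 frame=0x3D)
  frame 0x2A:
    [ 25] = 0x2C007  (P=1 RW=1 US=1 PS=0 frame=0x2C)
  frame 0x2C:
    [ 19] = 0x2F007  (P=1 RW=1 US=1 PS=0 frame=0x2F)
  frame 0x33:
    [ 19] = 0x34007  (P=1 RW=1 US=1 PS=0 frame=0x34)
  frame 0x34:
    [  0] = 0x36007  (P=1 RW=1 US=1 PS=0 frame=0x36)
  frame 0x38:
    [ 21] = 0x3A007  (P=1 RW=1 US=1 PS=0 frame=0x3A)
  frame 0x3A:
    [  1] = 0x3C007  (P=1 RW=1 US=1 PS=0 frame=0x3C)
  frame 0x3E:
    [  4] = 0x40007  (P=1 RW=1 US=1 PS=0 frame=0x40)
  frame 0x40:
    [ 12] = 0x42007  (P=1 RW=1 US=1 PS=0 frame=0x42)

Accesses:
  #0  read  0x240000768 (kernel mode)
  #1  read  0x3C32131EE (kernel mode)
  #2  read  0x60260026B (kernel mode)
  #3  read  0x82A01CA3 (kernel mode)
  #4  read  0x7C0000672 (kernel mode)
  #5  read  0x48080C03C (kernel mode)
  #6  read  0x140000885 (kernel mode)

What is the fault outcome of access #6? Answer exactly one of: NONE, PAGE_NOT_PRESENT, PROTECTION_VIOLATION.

Trace:
#0 VA=0x240000768 (r,kernel):
  L0: frame=0x22 idx=9 entry=0x26087 [P=1 RW=1 US=1 PS=1]
  ✓ 0x26768 (huge @L0)  — 1 lookups
#1 VA=0x3C32131EE (r,kernel):
  L0: frame=0x22 idx=15 entry=0x2A007 [P=1 RW=1 US=1 PS=0]
  L1: frame=0x2A idx=25 entry=0x2C007 [P=1 RW=1 US=1 PS=0]
  L2: frame=0x2C idx=19 entry=0x2F007 [P=1 RW=1 US=1 PS=0]
  ✓ 0x2F1EE  — 3 lookups
#2 VA=0x60260026B (r,kernel):
  L0: frame=0x22 idx=24 entry=0x33007 [P=1 RW=1 US=1 PS=0]
  L1: frame=0x33 idx=19 entry=0x34007 [P=1 RW=1 US=1 PS=0]
  L2: frame=0x34 idx=0 entry=0x36007 [P=1 RW=1 US=1 PS=0]
  ✓ 0x3626B  — 3 lookups
#3 VA=0x82A01CA3 (r,kernel):
  L0: frame=0x22 idx=2 entry=0x38007 [P=1 RW=1 US=1 PS=0]
  L1: frame=0x38 idx=21 entry=0x3A007 [P=1 RW=1 US=1 PS=0]
  L2: frame=0x3A idx=1 entry=0x3C007 [P=1 RW=1 US=1 PS=0]
  ✓ 0x3CCA3  — 3 lookups
#4 VA=0x7C0000672 (r,kernel):
  L0: frame=0x22 idx=31 entry=0x3D087 [P=1 RW=1 US=1 PS=1]
  ✓ 0x3D672 (huge @L0)  — 1 lookups
#5 VA=0x48080C03C (r,kernel):
  L0: frame=0x22 idx=18 entry=0x3E007 [P=1 RW=1 US=1 PS=0]
  L1: frame=0x3E idx=4 entry=0x40007 [P=1 RW=1 US=1 PS=0]
  L2: frame=0x40 idx=12 entry=0x42007 [P=1 RW=1 US=1 PS=0]
  ✓ 0x4203C  — 3 lookups
#6 VA=0x140000885 (r,kernel):
  L0: frame=0x22 idx=5 entry=0x35004 [P=0 RW=0 US=1 PS=0]
  → PAGE_NOT_PRESENT  (1 entries read)

Access #6 fault: PAGE_NOT_PRESENT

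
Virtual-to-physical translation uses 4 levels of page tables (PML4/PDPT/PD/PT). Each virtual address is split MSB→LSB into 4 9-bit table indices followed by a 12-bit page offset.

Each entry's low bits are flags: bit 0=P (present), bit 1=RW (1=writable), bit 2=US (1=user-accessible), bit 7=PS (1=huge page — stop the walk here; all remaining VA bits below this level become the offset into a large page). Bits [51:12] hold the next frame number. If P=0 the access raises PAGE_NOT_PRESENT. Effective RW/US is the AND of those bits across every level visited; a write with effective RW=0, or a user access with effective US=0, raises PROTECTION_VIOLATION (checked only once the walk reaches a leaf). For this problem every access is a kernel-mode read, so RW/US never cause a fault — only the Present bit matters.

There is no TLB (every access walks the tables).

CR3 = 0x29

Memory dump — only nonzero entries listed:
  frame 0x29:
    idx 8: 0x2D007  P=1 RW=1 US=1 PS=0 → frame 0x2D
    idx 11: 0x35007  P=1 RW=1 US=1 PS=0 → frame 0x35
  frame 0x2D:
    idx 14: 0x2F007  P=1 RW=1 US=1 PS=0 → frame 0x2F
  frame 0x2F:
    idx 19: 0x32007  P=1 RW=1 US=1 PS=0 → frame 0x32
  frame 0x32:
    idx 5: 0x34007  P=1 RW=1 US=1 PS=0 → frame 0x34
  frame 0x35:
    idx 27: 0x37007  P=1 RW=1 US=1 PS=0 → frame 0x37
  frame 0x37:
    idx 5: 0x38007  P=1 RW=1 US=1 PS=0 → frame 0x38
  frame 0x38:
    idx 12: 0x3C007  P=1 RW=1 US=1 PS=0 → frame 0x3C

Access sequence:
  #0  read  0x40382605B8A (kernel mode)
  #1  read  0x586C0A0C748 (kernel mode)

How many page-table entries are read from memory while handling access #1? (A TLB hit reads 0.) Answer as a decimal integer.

Walk each access:
#0 VA=0x40382605B8A (r,kernel):
  lvl0: tbl 0x29, slot 8 ⇒ 0x2D007 (P1/RW1/US1/PS0)
  lvl1: tbl 0x2D, slot 14 ⇒ 0x2F007 (P1/RW1/US1/PS0)
  lvl2: tbl 0x2F, slot 19 ⇒ 0x32007 (P1/RW1/US1/PS0)
  lvl3: tbl 0x32, slot 5 ⇒ 0x34007 (P1/RW1/US1/PS0)
  ⇒ phys 0x34B8A  [4 reads]
#1 VA=0x586C0A0C748 (r,kernel):
  lvl0: tbl 0x29, slot 11 ⇒ 0x35007 (P1/RW1/US1/PS0)
  lvl1: tbl 0x35, slot 27 ⇒ 0x37007 (P1/RW1/US1/PS0)
  lvl2: tbl 0x37, slot 5 ⇒ 0x38007 (P1/RW1/US1/PS0)
  lvl3: tbl 0x38, slot 12 ⇒ 0x3C007 (P1/RW1/US1/PS0)
  ⇒ phys 0x3C748  [4 reads]

Entries read for #1: 4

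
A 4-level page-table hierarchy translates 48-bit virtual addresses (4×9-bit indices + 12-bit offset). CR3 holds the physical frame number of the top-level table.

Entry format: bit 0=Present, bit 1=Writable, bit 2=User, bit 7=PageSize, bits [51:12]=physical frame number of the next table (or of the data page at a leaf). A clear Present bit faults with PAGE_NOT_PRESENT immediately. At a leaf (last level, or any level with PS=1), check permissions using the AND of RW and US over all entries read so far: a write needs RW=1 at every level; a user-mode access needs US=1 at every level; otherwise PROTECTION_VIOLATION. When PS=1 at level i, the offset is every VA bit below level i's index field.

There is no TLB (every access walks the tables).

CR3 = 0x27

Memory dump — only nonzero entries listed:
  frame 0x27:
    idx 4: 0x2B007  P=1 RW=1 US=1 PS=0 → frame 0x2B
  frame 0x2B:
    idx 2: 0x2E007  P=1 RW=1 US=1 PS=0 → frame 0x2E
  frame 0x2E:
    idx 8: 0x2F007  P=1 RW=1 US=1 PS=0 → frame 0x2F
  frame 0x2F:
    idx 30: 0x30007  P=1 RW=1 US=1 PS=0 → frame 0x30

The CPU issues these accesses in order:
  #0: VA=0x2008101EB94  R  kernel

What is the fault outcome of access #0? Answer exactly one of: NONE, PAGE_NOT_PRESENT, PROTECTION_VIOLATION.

Walk each access:
#0 VA=0x2008101EB94 (r,kernel):
  lvl0: tbl 0x27, slot 4 ⇒ 0x2B007 (P1/RW1/US1/PS0)
  lvl1: tbl 0x2B, slot 2 ⇒ 0x2E007 (P1/RW1/US1/PS0)
  lvl2: tbl 0x2E, slot 8 ⇒ 0x2F007 (P1/RW1/US1/PS0)
  lvl3: tbl 0x2F, slot 30 ⇒ 0x30007 (P1/RW1/US1/PS0)
  → PA=0x30B94  (4 entries read)

Access #0 fault: NONE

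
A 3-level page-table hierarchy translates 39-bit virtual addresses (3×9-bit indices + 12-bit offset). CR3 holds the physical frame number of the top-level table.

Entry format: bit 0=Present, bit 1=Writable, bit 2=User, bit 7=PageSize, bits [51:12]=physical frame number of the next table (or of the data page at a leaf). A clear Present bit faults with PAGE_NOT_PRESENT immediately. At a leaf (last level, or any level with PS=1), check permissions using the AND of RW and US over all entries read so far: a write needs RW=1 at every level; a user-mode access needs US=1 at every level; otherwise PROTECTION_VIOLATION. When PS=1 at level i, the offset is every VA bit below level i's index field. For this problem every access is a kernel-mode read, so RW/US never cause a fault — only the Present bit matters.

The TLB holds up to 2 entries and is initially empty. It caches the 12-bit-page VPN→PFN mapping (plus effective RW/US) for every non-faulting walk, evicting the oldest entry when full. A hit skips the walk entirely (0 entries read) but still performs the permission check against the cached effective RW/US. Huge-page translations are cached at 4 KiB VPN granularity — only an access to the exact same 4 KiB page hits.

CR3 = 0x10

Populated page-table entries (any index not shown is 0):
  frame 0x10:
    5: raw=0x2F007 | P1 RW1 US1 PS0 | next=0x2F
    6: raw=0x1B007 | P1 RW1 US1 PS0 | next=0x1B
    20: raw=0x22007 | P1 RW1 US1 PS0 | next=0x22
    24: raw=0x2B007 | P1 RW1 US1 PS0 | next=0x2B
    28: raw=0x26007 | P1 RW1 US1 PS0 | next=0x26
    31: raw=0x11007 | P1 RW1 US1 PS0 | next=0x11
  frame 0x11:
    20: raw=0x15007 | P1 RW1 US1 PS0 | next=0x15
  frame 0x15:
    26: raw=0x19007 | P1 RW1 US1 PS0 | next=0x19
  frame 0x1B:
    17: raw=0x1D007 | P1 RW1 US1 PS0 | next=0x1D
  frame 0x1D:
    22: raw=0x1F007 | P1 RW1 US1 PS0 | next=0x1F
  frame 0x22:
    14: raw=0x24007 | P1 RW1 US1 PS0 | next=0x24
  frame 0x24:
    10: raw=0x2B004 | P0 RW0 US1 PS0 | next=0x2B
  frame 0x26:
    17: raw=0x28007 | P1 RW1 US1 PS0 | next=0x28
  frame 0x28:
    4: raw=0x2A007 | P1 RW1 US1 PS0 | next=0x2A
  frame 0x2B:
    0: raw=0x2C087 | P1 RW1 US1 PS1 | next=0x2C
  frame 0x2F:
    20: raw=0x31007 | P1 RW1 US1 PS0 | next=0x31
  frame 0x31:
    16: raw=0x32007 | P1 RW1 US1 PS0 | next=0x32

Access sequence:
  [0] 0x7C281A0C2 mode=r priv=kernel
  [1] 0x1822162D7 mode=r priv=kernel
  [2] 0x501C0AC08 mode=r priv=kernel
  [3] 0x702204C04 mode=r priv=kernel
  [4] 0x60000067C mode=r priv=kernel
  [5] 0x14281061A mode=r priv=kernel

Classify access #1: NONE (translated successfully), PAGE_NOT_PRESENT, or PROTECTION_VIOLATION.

Walk each access:
#0 VA=0x7C281A0C2 (r,kernel):
  lvl0: tbl 0x10, slot 31 ⇒ 0x11007 (P1/RW1/US1/PS0)
  lvl1: tbl 0x11, slot 20 ⇒ 0x15007 (P1/RW1/US1/PS0)
  lvl2: tbl 0x15, slot 26 ⇒ 0x19007 (P1/RW1/US1/PS0)
  ✓ 0x190C2  — 3 lookups
#1 VA=0x1822162D7 (r,kernel):
  lvl0: tbl 0x10, slot 6 ⇒ 0x1B007 (P1/RW1/US1/PS0)
  lvl1: tbl 0x1B, slot 17 ⇒ 0x1D007 (P1/RW1/US1/PS0)
  lvl2: tbl 0x1D, slot 22 ⇒ 0x1F007 (P1/RW1/US1/PS0)
  ✓ 0x1F2D7  — 3 lookups
#2 VA=0x501C0AC08 (r,kernel):
  lvl0: tbl 0x10, slot 20 ⇒ 0x22007 (P1/RW1/US1/PS0)
  lvl1: tbl 0x22, slot 14 ⇒ 0x24007 (P1/RW1/US1/PS0)
  lvl2: tbl 0x24, slot 10 ⇒ 0x2B004 (P0/RW0/US1/PS0)
  ✗ PAGE_NOT_PRESENT  [3 reads]
#3 VA=0x702204C04 (r,kernel):
  lvl0: tbl 0x10, slot 28 ⇒ 0x26007 (P1/RW1/US1/PS0)
  lvl1: tbl 0x26, slot 17 ⇒ 0x28007 (P1/RW1/US1/PS0)
  lvl2: tbl 0x28, slot 4 ⇒ 0x2A007 (P1/RW1/US1/PS0)
  ✓ 0x2AC04  — 3 lookups
#4 VA=0x60000067C (r,kernel):
  lvl0: tbl 0x10, slot 24 ⇒ 0x2B007 (P1/RW1/US1/PS0)
  lvl1: tbl 0x2B, slot 0 ⇒ 0x2C087 (P1/RW1/US1/PS1)
  ✓ 0x2C67C (huge @L1)  — 2 lookups
#5 VA=0x14281061A (r,kernel):
  lvl0: tbl 0x10, slot 5 ⇒ 0x2F007 (P1/RW1/US1/PS0)
  lvl1: tbl 0x2F, slot 20 ⇒ 0x31007 (P1/RW1/US1/PS0)
  lvl2: tbl 0x31, slot 16 ⇒ 0x32007 (P1/RW1/US1/PS0)
  ✓ 0x3261A  — 3 lookups

Access #1 fault: NONE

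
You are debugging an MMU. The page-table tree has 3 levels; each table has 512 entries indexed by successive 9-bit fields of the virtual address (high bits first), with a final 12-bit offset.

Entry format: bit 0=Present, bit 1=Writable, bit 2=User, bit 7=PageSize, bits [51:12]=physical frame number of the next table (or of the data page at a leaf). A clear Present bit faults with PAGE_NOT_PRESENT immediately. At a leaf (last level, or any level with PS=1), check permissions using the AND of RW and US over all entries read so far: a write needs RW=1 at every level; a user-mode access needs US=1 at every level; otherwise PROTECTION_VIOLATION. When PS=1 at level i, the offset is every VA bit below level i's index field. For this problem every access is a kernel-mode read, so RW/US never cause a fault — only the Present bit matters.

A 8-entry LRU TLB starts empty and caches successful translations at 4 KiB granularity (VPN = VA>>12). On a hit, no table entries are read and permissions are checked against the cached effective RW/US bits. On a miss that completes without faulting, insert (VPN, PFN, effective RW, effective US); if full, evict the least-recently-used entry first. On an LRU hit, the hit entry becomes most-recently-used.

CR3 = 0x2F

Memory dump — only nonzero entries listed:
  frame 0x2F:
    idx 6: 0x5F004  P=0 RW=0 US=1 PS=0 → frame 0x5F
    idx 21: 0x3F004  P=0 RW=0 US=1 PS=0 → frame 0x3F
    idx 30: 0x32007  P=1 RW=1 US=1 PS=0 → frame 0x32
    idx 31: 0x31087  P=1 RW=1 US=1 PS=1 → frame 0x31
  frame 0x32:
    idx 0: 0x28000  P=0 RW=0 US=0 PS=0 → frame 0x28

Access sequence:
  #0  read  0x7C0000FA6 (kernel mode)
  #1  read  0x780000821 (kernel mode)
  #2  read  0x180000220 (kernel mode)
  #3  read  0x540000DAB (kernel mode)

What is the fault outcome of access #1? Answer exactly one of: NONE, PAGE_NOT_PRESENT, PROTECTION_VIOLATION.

Trace:
#0 VA=0x7C0000FA6 (r,kernel):
  L0 @0x2F[31] → 0x31087  P=1,RW=1,US=1,PS=1
  ✓ 0x31FA6 (huge @L0)  — 1 lookups
#1 VA=0x780000821 (r,kernel):
  L0 @0x2F[30] → 0x32007  P=1,RW=1,US=1,PS=0
  L1 @0x32[0] → 0x28000  P=0,RW=0,US=0,PS=0
  → PAGE_NOT_PRESENT  (2 entries read)
#2 VA=0x180000220 (r,kernel):
  L0 @0x2F[6] → 0x5F004  P=0,RW=0,US=1,PS=0
  → PAGE_NOT_PRESENT  (1 entries read)
#3 VA=0x540000DAB (r,kernel):
  L0 @0x2F[21] → 0x3F004  P=0,RW=0,US=1,PS=0
  → PAGE_NOT_PRESENT  (1 entries read)

Access #1 fault: PAGE_NOT_PRESENT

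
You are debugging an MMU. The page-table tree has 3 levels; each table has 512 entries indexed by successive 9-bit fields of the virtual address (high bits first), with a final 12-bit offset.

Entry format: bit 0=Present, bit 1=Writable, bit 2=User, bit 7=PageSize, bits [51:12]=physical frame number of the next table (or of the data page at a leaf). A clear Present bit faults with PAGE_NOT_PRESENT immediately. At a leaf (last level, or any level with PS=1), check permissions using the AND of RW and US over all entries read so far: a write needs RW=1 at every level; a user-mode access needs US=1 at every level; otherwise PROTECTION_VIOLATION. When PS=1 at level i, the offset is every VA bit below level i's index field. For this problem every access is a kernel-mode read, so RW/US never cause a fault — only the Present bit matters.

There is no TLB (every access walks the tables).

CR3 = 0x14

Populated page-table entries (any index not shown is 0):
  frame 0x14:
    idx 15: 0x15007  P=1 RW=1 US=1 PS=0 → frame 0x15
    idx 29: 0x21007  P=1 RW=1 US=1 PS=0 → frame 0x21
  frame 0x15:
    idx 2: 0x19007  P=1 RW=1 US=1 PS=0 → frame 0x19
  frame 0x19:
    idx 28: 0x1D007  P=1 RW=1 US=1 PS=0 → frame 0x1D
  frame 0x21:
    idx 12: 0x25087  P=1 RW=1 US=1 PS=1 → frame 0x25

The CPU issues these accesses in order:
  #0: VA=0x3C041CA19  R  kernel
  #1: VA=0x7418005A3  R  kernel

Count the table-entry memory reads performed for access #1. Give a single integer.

Trace:
#0 VA=0x3C041CA19 (r,kernel):
  lvl0: tbl 0x14, slot 15 ⇒ 0x15007 (P1/RW1/US1/PS0)
  lvl1: tbl 0x15, slot 2 ⇒ 0x19007 (P1/RW1/US1/PS0)
  lvl2: tbl 0x19, slot 28 ⇒ 0x1D007 (P1/RW1/US1/PS0)
  → PA=0x1DA19  (3 entries read)
#1 VA=0x7418005A3 (r,kernel):
  lvl0: tbl 0x14, slot 29 ⇒ 0x21007 (P1/RW1/US1/PS0)
  lvl1: tbl 0x21, slot 12 ⇒ 0x25087 (P1/RW1/US1/PS1)
  → PA=0x255A3 (huge @L1)  (2 entries read)

Entries read for #1: 2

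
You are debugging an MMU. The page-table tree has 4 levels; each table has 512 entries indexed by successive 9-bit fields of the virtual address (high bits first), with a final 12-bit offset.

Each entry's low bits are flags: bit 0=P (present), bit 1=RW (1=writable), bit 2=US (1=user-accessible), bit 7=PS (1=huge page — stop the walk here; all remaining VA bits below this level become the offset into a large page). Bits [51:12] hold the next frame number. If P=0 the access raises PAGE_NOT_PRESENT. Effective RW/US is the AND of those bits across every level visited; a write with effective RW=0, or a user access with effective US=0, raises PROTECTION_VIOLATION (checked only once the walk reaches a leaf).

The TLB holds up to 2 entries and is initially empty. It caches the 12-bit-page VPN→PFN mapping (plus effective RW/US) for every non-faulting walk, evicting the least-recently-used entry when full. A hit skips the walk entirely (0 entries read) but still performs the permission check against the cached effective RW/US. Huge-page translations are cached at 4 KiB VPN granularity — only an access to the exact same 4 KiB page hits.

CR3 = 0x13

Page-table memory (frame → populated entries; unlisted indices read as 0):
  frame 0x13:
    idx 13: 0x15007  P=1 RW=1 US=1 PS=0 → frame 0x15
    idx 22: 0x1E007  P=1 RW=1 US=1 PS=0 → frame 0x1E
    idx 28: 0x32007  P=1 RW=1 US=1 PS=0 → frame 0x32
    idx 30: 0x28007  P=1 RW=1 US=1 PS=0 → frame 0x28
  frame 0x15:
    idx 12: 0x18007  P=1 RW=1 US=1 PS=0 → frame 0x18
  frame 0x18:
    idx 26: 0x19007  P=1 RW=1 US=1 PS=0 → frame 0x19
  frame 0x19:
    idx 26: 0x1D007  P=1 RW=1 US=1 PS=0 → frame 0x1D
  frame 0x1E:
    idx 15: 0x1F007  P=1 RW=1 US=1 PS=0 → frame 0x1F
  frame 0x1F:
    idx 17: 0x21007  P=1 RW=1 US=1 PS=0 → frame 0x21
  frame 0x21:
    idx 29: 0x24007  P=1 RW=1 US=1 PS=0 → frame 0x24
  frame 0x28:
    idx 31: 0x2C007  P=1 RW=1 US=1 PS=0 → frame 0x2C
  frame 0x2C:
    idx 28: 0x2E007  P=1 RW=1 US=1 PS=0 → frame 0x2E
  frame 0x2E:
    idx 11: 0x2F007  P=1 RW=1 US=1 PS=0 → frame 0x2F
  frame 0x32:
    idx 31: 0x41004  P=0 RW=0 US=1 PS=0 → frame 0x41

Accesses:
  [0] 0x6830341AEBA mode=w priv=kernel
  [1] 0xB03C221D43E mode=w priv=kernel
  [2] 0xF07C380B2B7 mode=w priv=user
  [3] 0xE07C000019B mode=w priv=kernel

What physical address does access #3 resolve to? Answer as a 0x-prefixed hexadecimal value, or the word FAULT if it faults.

Trace:
#0 VA=0x6830341AEBA (w,kernel):
  [0] read 0x13 idx=13: raw=0x15007 flags P=1 W=1 U=1 S=0
  [1] read 0x15 idx=12: raw=0x18007 flags P=1 W=1 U=1 S=0
  [2] read 0x18 idx=26: raw=0x19007 flags P=1 W=1 U=1 S=0
  [3] read 0x19 idx=26: raw=0x1D007 flags P=1 W=1 U=1 S=0
  ✓ 0x1DEBA  — 4 lookups
#1 VA=0xB03C221D43E (w,kernel):
  [0] read 0x13 idx=22: raw=0x1E007 flags P=1 W=1 U=1 S=0
  [1] read 0x1E idx=15: raw=0x1F007 flags P=1 W=1 U=1 S=0
  [2] read 0x1F idx=17: raw=0x21007 flags P=1 W=1 U=1 S=0
  [3] read 0x21 idx=29: raw=0x24007 flags P=1 W=1 U=1 S=0
  ✓ 0x2443E  — 4 lookups
#2 VA=0xF07C380B2B7 (w,user):
  [0] read 0x13 idx=30: raw=0x28007 flags P=1 W=1 U=1 S=0
  [1] read 0x28 idx=31: raw=0x2C007 flags P=1 W=1 U=1 S=0
  [2] read 0x2C idx=28: raw=0x2E007 flags P=1 W=1 U=1 S=0
  [3] read 0x2E idx=11: raw=0x2F007 flags P=1 W=1 U=1 S=0
  ✓ 0x2F2B7  — 4 lookups
#3 VA=0xE07C000019B (w,kernel):
  [0] read 0x13 idx=28: raw=0x32007 flags P=1 W=1 U=1 S=0
  [1] read 0x32 idx=31: raw=0x41004 flags P=0 W=0 U=1 S=0
  ⇒ fault: PAGE_NOT_PRESENT  — 2 lookups

Access #3 PA: FAULT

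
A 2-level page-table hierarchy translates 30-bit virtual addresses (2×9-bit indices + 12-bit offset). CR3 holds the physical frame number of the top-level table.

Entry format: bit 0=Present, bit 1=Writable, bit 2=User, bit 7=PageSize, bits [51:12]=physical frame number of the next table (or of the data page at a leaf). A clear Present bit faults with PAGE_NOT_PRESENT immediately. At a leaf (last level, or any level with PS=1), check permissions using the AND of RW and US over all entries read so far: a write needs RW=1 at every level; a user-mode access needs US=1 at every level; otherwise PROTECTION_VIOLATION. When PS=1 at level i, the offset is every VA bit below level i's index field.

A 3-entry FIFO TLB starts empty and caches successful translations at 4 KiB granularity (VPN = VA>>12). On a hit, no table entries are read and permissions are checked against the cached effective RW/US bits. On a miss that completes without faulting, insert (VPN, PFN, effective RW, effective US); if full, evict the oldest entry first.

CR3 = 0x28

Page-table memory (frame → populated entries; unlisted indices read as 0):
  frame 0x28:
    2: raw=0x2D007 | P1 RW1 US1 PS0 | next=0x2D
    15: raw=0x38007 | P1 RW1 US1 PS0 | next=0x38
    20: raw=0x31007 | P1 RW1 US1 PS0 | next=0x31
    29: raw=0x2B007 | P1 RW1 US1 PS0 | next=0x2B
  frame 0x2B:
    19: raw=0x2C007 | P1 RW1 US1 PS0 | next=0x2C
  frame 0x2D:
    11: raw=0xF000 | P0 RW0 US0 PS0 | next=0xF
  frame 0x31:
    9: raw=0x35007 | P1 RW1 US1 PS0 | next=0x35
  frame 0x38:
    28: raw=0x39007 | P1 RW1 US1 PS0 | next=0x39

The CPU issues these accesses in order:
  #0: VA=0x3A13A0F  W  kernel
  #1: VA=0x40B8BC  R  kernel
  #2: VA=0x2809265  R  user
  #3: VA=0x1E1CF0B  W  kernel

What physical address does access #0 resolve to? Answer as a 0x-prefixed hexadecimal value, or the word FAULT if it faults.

Trace:
#0 VA=0x3A13A0F (w,kernel):
  lvl0: tbl 0x28, slot 29 ⇒ 0x2B007 (P1/RW1/US1/PS0)
  lvl1: tbl 0x2B, slot 19 ⇒ 0x2C007 (P1/RW1/US1/PS0)
  → PA=0x2CA0F  (2 entries read)
#1 VA=0x40B8BC (r,kernel):
  lvl0: tbl 0x28, slot 2 ⇒ 0x2D007 (P1/RW1/US1/PS0)
  lvl1: tbl 0x2D, slot 11 ⇒ 0xF000 (P0/RW0/US0/PS0)
  → PAGE_NOT_PRESENT  (2 entries read)
#2 VA=0x2809265 (r,user):
  lvl0: tbl 0x28, slot 20 ⇒ 0x31007 (P1/RW1/US1/PS0)
  lvl1: tbl 0x31, slot 9 ⇒ 0x35007 (P1/RW1/US1/PS0)
  → PA=0x35265  (2 entries read)
#3 VA=0x1E1CF0B (w,kernel):
  lvl0: tbl 0x28, slot 15 ⇒ 0x38007 (P1/RW1/US1/PS0)
  lvl1: tbl 0x38, slot 28 ⇒ 0x39007 (P1/RW1/US1/PS0)
  → PA=0x39F0B  (2 entries read)

Access #0 PA: 0x2CA0F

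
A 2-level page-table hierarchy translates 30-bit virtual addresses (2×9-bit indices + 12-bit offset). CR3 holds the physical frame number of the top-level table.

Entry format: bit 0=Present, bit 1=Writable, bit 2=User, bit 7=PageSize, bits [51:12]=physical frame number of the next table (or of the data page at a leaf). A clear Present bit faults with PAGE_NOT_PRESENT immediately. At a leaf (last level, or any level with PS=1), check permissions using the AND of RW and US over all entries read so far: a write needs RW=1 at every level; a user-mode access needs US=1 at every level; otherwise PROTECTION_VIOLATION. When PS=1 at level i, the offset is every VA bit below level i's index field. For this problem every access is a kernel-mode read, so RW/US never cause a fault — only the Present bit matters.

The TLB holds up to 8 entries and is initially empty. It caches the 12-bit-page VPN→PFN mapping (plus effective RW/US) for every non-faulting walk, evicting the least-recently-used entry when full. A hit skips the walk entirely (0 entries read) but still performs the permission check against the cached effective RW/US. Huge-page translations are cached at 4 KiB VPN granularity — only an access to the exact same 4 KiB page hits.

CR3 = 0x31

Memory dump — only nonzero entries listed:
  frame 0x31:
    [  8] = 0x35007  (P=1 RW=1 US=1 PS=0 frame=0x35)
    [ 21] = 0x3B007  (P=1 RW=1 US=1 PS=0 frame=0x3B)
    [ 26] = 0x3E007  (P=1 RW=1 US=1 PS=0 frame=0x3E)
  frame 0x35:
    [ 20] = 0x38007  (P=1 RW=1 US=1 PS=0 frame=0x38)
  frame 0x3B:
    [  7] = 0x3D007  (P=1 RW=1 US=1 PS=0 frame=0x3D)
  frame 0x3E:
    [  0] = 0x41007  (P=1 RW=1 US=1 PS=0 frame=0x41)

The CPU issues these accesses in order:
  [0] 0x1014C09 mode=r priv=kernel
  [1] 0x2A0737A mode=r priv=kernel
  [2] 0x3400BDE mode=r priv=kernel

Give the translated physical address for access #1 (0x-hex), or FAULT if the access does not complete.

Trace:
#0 VA=0x1014C09 (r,kernel):
  lvl0: tbl 0x31, slot 8 ⇒ 0x35007 (P1/RW1/US1/PS0)
  lvl1: tbl 0x35, slot 20 ⇒ 0x38007 (P1/RW1/US1/PS0)
  ✓ 0x38C09  — 2 lookups
#1 VA=0x2A0737A (r,kernel):
  lvl0: tbl 0x31, slot 21 ⇒ 0x3B007 (P1/RW1/US1/PS0)
  lvl1: tbl 0x3B, slot 7 ⇒ 0x3D007 (P1/RW1/US1/PS0)
  ✓ 0x3D37A  — 2 lookups
#2 VA=0x3400BDE (r,kernel):
  lvl0: tbl 0x31, slot 26 ⇒ 0x3E007 (P1/RW1/US1/PS0)
  lvl1: tbl 0x3E, slot 0 ⇒ 0x41007 (P1/RW1/US1/PS0)
  ✓ 0x41BDE  — 2 lookups

Access #1 PA: 0x3D37A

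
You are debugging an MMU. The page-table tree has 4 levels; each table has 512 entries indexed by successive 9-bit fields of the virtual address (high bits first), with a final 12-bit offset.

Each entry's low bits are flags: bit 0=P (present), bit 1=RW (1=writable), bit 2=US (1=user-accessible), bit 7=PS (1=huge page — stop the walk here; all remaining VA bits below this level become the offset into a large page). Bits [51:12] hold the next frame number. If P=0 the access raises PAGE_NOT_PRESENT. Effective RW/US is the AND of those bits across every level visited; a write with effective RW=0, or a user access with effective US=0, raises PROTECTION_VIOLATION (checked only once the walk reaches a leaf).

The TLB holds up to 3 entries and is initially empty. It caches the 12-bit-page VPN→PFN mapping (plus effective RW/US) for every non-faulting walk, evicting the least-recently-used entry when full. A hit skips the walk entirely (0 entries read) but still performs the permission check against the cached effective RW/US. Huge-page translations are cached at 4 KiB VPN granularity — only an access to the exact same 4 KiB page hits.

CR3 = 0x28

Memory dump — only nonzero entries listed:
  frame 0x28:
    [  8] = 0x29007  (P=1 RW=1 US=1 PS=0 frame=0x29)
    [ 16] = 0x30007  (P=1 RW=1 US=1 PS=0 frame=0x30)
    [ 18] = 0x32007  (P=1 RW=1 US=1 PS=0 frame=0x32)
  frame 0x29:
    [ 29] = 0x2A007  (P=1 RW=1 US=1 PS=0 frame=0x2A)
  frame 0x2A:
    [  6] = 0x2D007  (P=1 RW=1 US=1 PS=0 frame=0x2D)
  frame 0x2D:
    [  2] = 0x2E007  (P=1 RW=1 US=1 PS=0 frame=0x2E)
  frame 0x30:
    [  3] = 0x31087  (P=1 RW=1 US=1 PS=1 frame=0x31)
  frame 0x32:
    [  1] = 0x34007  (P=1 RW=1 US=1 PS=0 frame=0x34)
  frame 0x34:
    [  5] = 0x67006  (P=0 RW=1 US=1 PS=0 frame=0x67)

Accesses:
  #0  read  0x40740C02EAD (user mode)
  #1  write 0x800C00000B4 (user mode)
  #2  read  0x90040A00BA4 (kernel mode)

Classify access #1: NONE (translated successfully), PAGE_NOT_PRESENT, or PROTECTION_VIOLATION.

Per-access translation:
#0 VA=0x40740C02EAD (r,user):
  L0: frame=0x28 idx=8 entry=0x29007 [P=1 RW=1 US=1 PS=0]
  L1: frame=0x29 idx=29 entry=0x2A007 [P=1 RW=1 US=1 PS=0]
  L2: frame=0x2A idx=6 entry=0x2D007 [P=1 RW=1 US=1 PS=0]
  L3: frame=0x2D idx=2 entry=0x2E007 [P=1 RW=1 US=1 PS=0]
  ✓ 0x2EEAD  — 4 lookups
#1 VA=0x800C00000B4 (w,user):
  L0: frame=0x28 idx=16 entry=0x30007 [P=1 RW=1 US=1 PS=0]
  L1: frame=0x30 idx=3 entry=0x31087 [P=1 RW=1 US=1 PS=1]
  ✓ 0x310B4 (huge @L1)  — 2 lookups
#2 VA=0x90040A00BA4 (r,kernel):
  L0: frame=0x28 idx=18 entry=0x32007 [P=1 RW=1 US=1 PS=0]
  L1: frame=0x32 idx=1 entry=0x34007 [P=1 RW=1 US=1 PS=0]
  L2: frame=0x34 idx=5 entry=0x67006 [P=0 RW=1 US=1 PS=0]
  → PAGE_NOT_PRESENT  (3 entries read)

Access #1 fault: NONE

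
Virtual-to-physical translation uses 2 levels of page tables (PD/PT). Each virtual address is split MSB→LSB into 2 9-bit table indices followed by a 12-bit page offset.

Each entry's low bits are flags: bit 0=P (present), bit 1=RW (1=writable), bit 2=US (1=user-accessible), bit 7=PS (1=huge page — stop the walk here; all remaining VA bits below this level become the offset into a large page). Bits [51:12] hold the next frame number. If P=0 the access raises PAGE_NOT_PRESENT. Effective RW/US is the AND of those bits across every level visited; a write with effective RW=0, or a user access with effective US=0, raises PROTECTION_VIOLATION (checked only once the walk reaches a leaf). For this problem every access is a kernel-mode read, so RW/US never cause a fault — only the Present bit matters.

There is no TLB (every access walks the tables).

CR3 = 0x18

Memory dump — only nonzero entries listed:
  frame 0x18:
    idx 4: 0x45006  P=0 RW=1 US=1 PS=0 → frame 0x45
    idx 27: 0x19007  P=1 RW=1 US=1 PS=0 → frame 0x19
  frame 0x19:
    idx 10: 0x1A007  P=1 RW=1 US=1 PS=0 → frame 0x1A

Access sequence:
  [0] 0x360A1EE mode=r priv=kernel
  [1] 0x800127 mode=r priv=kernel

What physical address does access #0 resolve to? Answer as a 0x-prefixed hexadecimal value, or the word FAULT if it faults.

Trace:
#0 VA=0x360A1EE (r,kernel):
  L0 @0x18[27] → 0x19007  P=1,RW=1,US=1,PS=0
  L1 @0x19[10] → 0x1A007  P=1,RW=1,US=1,PS=0
  ⇒ phys 0x1A1EE  [2 reads]
#1 VA=0x800127 (r,kernel):
  L0 @0x18[4] → 0x45006  P=0,RW=1,US=1,PS=0
  → PAGE_NOT_PRESENT  (1 entries read)

Access #0 PA: 0x1A1EE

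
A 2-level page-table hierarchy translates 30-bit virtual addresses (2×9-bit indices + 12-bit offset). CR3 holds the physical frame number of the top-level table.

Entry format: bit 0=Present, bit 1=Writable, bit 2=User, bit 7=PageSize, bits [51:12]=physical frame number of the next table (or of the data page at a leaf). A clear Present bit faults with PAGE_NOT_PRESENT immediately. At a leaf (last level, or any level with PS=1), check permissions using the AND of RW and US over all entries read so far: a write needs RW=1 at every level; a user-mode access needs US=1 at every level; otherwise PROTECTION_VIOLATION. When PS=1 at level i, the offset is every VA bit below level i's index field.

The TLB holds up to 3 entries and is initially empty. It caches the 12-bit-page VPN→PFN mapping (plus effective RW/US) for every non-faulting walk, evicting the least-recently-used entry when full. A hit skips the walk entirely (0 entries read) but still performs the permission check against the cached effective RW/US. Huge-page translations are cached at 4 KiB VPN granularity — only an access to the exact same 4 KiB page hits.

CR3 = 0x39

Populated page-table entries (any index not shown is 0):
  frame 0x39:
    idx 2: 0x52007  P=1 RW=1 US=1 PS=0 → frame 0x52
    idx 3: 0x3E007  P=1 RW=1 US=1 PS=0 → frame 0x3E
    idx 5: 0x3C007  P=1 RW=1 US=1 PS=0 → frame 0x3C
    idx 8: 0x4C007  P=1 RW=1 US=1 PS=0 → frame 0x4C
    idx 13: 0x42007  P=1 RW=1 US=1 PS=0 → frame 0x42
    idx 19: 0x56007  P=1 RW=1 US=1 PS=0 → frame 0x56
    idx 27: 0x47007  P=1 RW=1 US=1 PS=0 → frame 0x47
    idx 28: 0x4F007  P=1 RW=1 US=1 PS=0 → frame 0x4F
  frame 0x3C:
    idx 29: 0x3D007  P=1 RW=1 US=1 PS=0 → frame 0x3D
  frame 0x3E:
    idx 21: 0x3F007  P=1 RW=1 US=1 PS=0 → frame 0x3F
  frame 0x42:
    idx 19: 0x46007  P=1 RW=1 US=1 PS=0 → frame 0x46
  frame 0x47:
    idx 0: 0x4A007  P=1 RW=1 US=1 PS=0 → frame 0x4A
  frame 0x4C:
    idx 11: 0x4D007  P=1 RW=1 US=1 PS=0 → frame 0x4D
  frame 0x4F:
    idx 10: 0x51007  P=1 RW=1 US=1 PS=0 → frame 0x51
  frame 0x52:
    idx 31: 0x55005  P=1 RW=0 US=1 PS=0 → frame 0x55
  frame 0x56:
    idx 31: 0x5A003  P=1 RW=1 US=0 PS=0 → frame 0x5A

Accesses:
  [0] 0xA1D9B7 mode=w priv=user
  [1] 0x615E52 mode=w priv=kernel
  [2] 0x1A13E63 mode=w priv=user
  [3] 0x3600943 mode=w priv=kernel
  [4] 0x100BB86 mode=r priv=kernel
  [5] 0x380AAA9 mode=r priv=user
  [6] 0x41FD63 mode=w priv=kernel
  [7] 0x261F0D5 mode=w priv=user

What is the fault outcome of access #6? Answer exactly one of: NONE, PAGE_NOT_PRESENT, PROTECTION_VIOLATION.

Trace:
#0 VA=0xA1D9B7 (w,user):
  L0: frame=0x39 idx=5 entry=0x3C007 [P=1 RW=1 US=1 PS=0]
  L1: frame=0x3C idx=29 entry=0x3D007 [P=1 RW=1 US=1 PS=0]
  ✓ 0x3D9B7  — 2 lookups
#1 VA=0x615E52 (w,kernel):
  L0: frame=0x39 idx=3 entry=0x3E007 [P=1 RW=1 US=1 PS=0]
  L1: frame=0x3E idx=21 entry=0x3F007 [P=1 RW=1 US=1 PS=0]
  ✓ 0x3FE52  — 2 lookups
#2 VA=0x1A13E63 (w,user):
  L0: frame=0x39 idx=13 entry=0x42007 [P=1 RW=1 US=1 PS=0]
  L1: frame=0x42 idx=19 entry=0x46007 [P=1 RW=1 US=1 PS=0]
  ✓ 0x46E63  — 2 lookups
#3 VA=0x3600943 (w,kernel):
  L0: frame=0x39 idx=27 entry=0x47007 [P=1 RW=1 US=1 PS=0]
  L1: frame=0x47 idx=0 entry=0x4A007 [P=1 RW=1 US=1 PS=0]
  ✓ 0x4A943  — 2 lookups
#4 VA=0x100BB86 (r,kernel):
  L0: frame=0x39 idx=8 entry=0x4C007 [P=1 RW=1 US=1 PS=0]
  L1: frame=0x4C idx=11 entry=0x4D007 [P=1 RW=1 US=1 PS=0]
  ✓ 0x4DB86  — 2 lookups
#5 VA=0x380AAA9 (r,user):
  L0: frame=0x39 idx=28 entry=0x4F007 [P=1 RW=1 US=1 PS=0]
  L1: frame=0x4F idx=10 entry=0x51007 [P=1 RW=1 US=1 PS=0]
  ✓ 0x51AA9  — 2 lookups
#6 VA=0x41FD63 (w,kernel):
  L0: frame=0x39 idx=2 entry=0x52007 [P=1 RW=1 US=1 PS=0]
  L1: frame=0x52 idx=31 entry=0x55005 [P=1 RW=0 US=1 PS=0]
  ⇒ fault: PROTECTION_VIOLATION  — 2 lookups
#7 VA=0x261F0D5 (w,user):
  L0: frame=0x39 idx=19 entry=0x56007 [P=1 RW=1 US=1 PS=0]
  L1: frame=0x56 idx=31 entry=0x5A003 [P=1 RW=1 US=0 PS=0]
  ⇒ fault: PROTECTION_VIOLATION  — 2 lookups

Access #6 fault: PROTECTION_VIOLATION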